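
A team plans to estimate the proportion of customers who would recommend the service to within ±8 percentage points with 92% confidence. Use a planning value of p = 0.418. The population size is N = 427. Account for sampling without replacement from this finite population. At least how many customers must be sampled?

For a proportion with margin E = 0.08 at 92% confidence, z = 1.751.
n = p̂(1−p̂)(z/E)² = 0.418 × 0.582 × (1.751/0.08)² = 116.54 — call this n₀.
Finite-population correction with N = 427: n = n₀ / (1 + (n₀−1)/N) = 116.54 / 1.271 = 91.69
Round up: n = 92.

92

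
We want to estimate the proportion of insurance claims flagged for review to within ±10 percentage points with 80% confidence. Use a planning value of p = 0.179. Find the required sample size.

For a proportion with margin E = 0.1 at 80% confidence, z = 1.282.
n = p̂(1−p̂)(z/E)² = 0.179 × 0.821 × (1.282/0.1)² = 24.15
Round up: n = 25.

n = 25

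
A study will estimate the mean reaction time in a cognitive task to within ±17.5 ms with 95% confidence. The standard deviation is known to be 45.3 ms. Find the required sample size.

For a mean, the margin of error is E = z·σ/√n, so n = (zσ/E)².
At 95% confidence, z = 1.960.
n = (1.960 × 45.3 / 17.5)² = 25.74
Round up: n = 26.

26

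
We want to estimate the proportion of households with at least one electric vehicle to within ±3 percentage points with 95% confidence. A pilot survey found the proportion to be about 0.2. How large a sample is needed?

For a proportion with margin E = 0.03 at 95% confidence, z = 1.960.
n = p̂(1−p̂)(z/E)² = 0.2 × 0.8 × (1.960/0.03)² = 682.95
Round up: n = 683.

683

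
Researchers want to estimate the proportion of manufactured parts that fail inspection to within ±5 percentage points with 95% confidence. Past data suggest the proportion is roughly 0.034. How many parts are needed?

51

For a proportion with margin E = 0.05 at 95% confidence, z = 1.960.
n = p̂(1−p̂)(z/E)² = 0.034 × 0.966 × (1.960/0.05)² = 50.47
Round up: n = 51.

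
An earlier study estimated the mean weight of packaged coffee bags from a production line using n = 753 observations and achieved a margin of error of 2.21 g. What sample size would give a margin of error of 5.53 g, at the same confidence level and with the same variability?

Margin of error scales as 1/√n, so n₂ = n₁·(E₁/E₂)².
n₂ = 753 × (2.21/5.53)² = 753 × 0.1597 = 120.25
Round up: n₂ = 121.

n = 121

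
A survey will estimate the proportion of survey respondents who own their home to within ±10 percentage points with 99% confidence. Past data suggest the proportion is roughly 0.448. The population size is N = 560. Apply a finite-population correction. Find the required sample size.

128

For a proportion with margin E = 0.1 at 99% confidence, z = 2.576.
n = p̂(1−p̂)(z/E)² = 0.448 × 0.552 × (2.576/0.1)² = 164.10 — call this n₀.
Finite-population correction with N = 560: n = n₀ / (1 + (n₀−1)/N) = 164.10 / 1.291 = 127.11
Round up: n = 128.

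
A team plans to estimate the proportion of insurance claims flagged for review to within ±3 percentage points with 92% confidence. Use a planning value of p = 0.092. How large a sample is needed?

For a proportion with margin E = 0.03 at 92% confidence, z = 1.751.
n = p̂(1−p̂)(z/E)² = 0.092 × 0.908 × (1.751/0.03)² = 284.58
Round up: n = 285.

285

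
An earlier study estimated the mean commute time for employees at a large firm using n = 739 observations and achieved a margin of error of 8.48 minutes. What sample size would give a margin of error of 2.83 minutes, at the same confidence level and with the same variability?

Margin of error scales as 1/√n, so n₂ = n₁·(E₁/E₂)².
n₂ = 739 × (8.48/2.83)² = 739 × 8.979 = 6635.48
Round up: n₂ = 6636.

6636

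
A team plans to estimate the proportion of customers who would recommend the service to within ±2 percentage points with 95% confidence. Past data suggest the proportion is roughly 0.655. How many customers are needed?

For a proportion with margin E = 0.02 at 95% confidence, z = 1.960.
n = p̂(1−p̂)(z/E)² = 0.655 × 0.345 × (1.960/0.02)² = 2170.26
Round up: n = 2171.

2171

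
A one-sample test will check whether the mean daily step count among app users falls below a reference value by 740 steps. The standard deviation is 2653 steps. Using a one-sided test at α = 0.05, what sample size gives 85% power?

93

For a one-sample z-test, n = ((z_α + z_β)·σ/δ)².
z_α = 1.645 (one-sided α = 0.05); z_β = 1.036 (power 85% → β = 0.15).
n = (2.681 × 2653 / 740)² = 92.39
Round up: n = 93.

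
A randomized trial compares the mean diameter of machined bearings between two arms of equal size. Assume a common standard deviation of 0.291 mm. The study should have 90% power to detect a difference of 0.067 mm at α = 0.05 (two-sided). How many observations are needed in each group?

For two equal groups, n per group = 2·((z_{α/2} + z_β)·σ/δ)².
z_{α/2} = 1.960; z_β = 1.282 (power 90%).
n = 2 × (3.242 × 0.291 / 0.067)² = 2 × 198.27 = 396.54
Round up: n = 397 per group.

397 per group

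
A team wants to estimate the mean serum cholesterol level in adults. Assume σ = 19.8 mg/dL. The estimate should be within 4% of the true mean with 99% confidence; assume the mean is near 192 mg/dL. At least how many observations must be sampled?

For a mean, the margin of error is E = z·σ/√n, so n = (zσ/E)².
At 99% confidence, z = 2.576.
E = 4% of 192 = 7.68 mg/dL.
n = (2.576 × 19.8 / 7.68)² = 44.11
Round up: n = 45.

45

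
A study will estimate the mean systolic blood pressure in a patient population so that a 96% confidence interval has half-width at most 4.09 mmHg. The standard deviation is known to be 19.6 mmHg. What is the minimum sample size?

n = 97

For a mean, the margin of error is E = z·σ/√n, so n = (zσ/E)².
At 96% confidence, z = 2.054.
n = (2.054 × 19.6 / 4.09)² = 96.89
Round up: n = 97.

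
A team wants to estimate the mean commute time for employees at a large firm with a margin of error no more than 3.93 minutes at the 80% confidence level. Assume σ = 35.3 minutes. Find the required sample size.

133

For a mean, the margin of error is E = z·σ/√n, so n = (zσ/E)².
At 80% confidence, z = 1.282.
n = (1.282 × 35.3 / 3.93)² = 132.60
Round up: n = 133.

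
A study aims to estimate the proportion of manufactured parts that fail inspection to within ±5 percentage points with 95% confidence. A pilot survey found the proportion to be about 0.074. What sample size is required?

For a proportion with margin E = 0.05 at 95% confidence, z = 1.960.
n = p̂(1−p̂)(z/E)² = 0.074 × 0.926 × (1.960/0.05)² = 105.30
Round up: n = 106.

106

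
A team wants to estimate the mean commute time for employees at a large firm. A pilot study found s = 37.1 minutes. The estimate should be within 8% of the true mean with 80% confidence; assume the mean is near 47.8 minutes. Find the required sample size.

For a mean, the margin of error is E = z·σ/√n, so n = (zσ/E)².
At 80% confidence, z = 1.282.
E = 8% of 47.8 = 3.824 minutes.
n = (1.282 × 37.1 / 3.824)² = 154.70
Round up: n = 155.

155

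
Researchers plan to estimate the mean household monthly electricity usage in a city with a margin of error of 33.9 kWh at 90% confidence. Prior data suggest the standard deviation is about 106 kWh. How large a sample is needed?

For a mean, the margin of error is E = z·σ/√n, so n = (zσ/E)².
At 90% confidence, z = 1.645.
n = (1.645 × 106 / 33.9)² = 26.46
Round up: n = 27.

n = 27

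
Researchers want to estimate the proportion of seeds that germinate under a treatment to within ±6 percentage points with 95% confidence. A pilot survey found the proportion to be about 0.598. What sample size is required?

257

For a proportion with margin E = 0.06 at 95% confidence, z = 1.960.
n = p̂(1−p̂)(z/E)² = 0.598 × 0.402 × (1.960/0.06)² = 256.53
Round up: n = 257.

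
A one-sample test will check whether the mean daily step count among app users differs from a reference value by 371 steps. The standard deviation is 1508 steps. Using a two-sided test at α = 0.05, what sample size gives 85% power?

n = 149

For a one-sample z-test, n = ((z_{α/2} + z_β)·σ/δ)².
z_{α/2} = 1.960 (two-sided α = 0.05); z_β = 1.036 (power 85% → β = 0.15).
n = (2.996 × 1508 / 371)² = 148.30
Round up: n = 149.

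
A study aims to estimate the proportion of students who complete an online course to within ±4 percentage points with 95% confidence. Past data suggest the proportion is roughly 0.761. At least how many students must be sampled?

For a proportion with margin E = 0.04 at 95% confidence, z = 1.960.
n = p̂(1−p̂)(z/E)² = 0.761 × 0.239 × (1.960/0.04)² = 436.69
Round up: n = 437.

437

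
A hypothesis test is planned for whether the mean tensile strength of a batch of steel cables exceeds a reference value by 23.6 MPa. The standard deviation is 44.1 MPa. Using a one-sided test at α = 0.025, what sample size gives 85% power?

32

For a one-sample z-test, n = ((z_α + z_β)·σ/δ)².
z_α = 1.960 (one-sided α = 0.025); z_β = 1.036 (power 85% → β = 0.15).
n = (2.996 × 44.1 / 23.6)² = 31.34
Round up: n = 32.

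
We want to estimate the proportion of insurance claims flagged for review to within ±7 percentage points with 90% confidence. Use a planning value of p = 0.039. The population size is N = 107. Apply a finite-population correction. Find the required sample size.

For a proportion with margin E = 0.07 at 90% confidence, z = 1.645.
n = p̂(1−p̂)(z/E)² = 0.039 × 0.961 × (1.645/0.07)² = 20.70 — call this n₀.
Finite-population correction with N = 107: n = n₀ / (1 + (n₀−1)/N) = 20.70 / 1.184 = 17.48
Round up: n = 18.

18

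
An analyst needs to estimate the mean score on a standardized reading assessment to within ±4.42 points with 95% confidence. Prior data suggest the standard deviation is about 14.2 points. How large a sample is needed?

n = 40

For a mean, the margin of error is E = z·σ/√n, so n = (zσ/E)².
At 95% confidence, z = 1.960.
n = (1.960 × 14.2 / 4.42)² = 39.65
Round up: n = 40.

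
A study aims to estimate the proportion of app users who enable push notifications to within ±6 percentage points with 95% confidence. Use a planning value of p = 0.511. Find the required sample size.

For a proportion with margin E = 0.06 at 95% confidence, z = 1.960.
n = p̂(1−p̂)(z/E)² = 0.511 × 0.489 × (1.960/0.06)² = 266.65
Round up: n = 267.

267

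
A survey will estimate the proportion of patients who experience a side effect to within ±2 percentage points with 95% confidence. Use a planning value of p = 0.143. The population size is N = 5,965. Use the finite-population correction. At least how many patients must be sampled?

984

For a proportion with margin E = 0.02 at 95% confidence, z = 1.960.
n = p̂(1−p̂)(z/E)² = 0.143 × 0.857 × (1.960/0.02)² = 1176.98 — call this n₀.
Finite-population correction with N = 5,965: n = n₀ / (1 + (n₀−1)/N) = 1176.98 / 1.197 = 983.27
Round up: n = 984.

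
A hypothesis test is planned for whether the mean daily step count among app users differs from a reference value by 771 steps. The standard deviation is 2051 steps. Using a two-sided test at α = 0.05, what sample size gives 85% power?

64

For a one-sample z-test, n = ((z_{α/2} + z_β)·σ/δ)².
z_{α/2} = 1.960 (two-sided α = 0.05); z_β = 1.036 (power 85% → β = 0.15).
n = (2.996 × 2051 / 771)² = 63.52
Round up: n = 64.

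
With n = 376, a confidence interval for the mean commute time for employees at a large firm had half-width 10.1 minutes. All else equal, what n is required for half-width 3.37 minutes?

Margin of error scales as 1/√n, so n₂ = n₁·(E₁/E₂)².
n₂ = 376 × (10.1/3.37)² = 376 × 8.982 = 3377.23
Round up: n₂ = 3378.

3378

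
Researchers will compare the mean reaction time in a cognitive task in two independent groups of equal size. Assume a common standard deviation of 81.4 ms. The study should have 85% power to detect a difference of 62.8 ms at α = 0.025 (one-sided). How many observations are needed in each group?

For two equal groups, n per group = 2·((z_α + z_β)·σ/δ)².
z_α = 1.960; z_β = 1.036 (power 85%).
n = 2 × (2.996 × 81.4 / 62.8)² = 2 × 15.08 = 30.16
Round up: n = 31 per group.

31 per group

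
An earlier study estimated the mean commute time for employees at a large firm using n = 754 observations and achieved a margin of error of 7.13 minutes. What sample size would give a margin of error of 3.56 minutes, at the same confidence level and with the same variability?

n = 3025

Margin of error scales as 1/√n, so n₂ = n₁·(E₁/E₂)².
n₂ = 754 × (7.13/3.56)² = 754 × 4.011 = 3024.29
Round up: n₂ = 3025.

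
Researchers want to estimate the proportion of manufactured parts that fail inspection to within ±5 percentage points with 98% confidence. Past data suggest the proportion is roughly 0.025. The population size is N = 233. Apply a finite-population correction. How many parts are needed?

For a proportion with margin E = 0.05 at 98% confidence, z = 2.326.
n = p̂(1−p̂)(z/E)² = 0.025 × 0.975 × (2.326/0.05)² = 52.75 — call this n₀.
Finite-population correction with N = 233: n = n₀ / (1 + (n₀−1)/N) = 52.75 / 1.222 = 43.17
Round up: n = 44.

44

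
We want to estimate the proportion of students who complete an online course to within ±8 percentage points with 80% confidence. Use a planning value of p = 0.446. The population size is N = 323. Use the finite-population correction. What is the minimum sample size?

n = 54

For a proportion with margin E = 0.08 at 80% confidence, z = 1.282.
n = p̂(1−p̂)(z/E)² = 0.446 × 0.554 × (1.282/0.08)² = 63.45 — call this n₀.
Finite-population correction with N = 323: n = n₀ / (1 + (n₀−1)/N) = 63.45 / 1.193 = 53.19
Round up: n = 54.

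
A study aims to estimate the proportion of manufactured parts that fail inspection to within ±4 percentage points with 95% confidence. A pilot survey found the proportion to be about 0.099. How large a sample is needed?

n = 215

For a proportion with margin E = 0.04 at 95% confidence, z = 1.960.
n = p̂(1−p̂)(z/E)² = 0.099 × 0.901 × (1.960/0.04)² = 214.17
Round up: n = 215.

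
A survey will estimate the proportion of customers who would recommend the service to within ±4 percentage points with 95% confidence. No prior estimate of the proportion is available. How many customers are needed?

601

For a proportion with margin E = 0.04 at 95% confidence, z = 1.960.
With no prior estimate, use p = 0.5, which maximizes p(1−p) at 0.25.
n = 0.25 × (z/E)² = 0.25 × (1.960/0.04)² = 600.25
Round up: n = 601.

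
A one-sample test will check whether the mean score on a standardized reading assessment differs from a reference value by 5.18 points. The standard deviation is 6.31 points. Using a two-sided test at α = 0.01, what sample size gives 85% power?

20

For a one-sample z-test, n = ((z_{α/2} + z_β)·σ/δ)².
z_{α/2} = 2.576 (two-sided α = 0.01); z_β = 1.036 (power 85% → β = 0.15).
n = (3.612 × 6.31 / 5.18)² = 19.36
Round up: n = 20.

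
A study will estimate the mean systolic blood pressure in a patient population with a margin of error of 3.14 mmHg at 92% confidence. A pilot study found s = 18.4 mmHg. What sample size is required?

106

For a mean, the margin of error is E = z·σ/√n, so n = (zσ/E)².
At 92% confidence, z = 1.751.
n = (1.751 × 18.4 / 3.14)² = 105.28
Round up: n = 106.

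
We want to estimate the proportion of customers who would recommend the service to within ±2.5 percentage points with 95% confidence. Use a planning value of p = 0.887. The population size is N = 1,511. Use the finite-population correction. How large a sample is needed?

For a proportion with margin E = 0.025 at 95% confidence, z = 1.960.
n = p̂(1−p̂)(z/E)² = 0.887 × 0.113 × (1.960/0.025)² = 616.08 — call this n₀.
Finite-population correction with N = 1,511: n = n₀ / (1 + (n₀−1)/N) = 616.08 / 1.407 = 437.87
Round up: n = 438.

438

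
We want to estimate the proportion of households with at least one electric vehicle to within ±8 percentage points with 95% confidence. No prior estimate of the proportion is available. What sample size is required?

For a proportion with margin E = 0.08 at 95% confidence, z = 1.960.
With no prior estimate, use p = 0.5, which maximizes p(1−p) at 0.25.
n = 0.25 × (z/E)² = 0.25 × (1.960/0.08)² = 150.06
Round up: n = 151.

151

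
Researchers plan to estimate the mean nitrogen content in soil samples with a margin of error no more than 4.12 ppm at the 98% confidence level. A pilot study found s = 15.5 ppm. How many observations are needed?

For a mean, the margin of error is E = z·σ/√n, so n = (zσ/E)².
At 98% confidence, z = 2.326.
n = (2.326 × 15.5 / 4.12)² = 76.58
Round up: n = 77.

n = 77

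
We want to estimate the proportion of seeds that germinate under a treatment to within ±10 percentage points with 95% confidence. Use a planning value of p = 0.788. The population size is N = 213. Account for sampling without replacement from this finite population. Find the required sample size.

50

For a proportion with margin E = 0.1 at 95% confidence, z = 1.960.
n = p̂(1−p̂)(z/E)² = 0.788 × 0.212 × (1.960/0.1)² = 64.18 — call this n₀.
Finite-population correction with N = 213: n = n₀ / (1 + (n₀−1)/N) = 64.18 / 1.297 = 49.48
Round up: n = 50.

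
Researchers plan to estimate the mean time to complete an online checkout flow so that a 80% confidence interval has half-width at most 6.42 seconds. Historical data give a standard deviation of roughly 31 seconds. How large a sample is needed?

39

For a mean, the margin of error is E = z·σ/√n, so n = (zσ/E)².
At 80% confidence, z = 1.282.
n = (1.282 × 31 / 6.42)² = 38.32
Round up: n = 39.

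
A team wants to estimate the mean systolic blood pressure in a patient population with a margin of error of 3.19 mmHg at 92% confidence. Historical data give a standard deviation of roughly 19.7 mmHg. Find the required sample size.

117

For a mean, the margin of error is E = z·σ/√n, so n = (zσ/E)².
At 92% confidence, z = 1.751.
n = (1.751 × 19.7 / 3.19)² = 116.93
Round up: n = 117.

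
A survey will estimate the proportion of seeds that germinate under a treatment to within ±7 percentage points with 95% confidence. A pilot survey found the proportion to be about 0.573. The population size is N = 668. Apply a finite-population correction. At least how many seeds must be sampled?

For a proportion with margin E = 0.07 at 95% confidence, z = 1.960.
n = p̂(1−p̂)(z/E)² = 0.573 × 0.427 × (1.960/0.07)² = 191.82 — call this n₀.
Finite-population correction with N = 668: n = n₀ / (1 + (n₀−1)/N) = 191.82 / 1.286 = 149.16
Round up: n = 150.

150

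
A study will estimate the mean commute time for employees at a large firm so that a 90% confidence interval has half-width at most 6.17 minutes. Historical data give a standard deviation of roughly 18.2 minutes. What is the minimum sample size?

For a mean, the margin of error is E = z·σ/√n, so n = (zσ/E)².
At 90% confidence, z = 1.645.
n = (1.645 × 18.2 / 6.17)² = 23.55
Round up: n = 24.

24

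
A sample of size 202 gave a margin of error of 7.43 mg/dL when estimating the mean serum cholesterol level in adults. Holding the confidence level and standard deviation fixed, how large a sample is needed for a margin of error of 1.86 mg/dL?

Margin of error scales as 1/√n, so n₂ = n₁·(E₁/E₂)².
n₂ = 202 × (7.43/1.86)² = 202 × 15.96 = 3223.92
Round up: n₂ = 3224.

3224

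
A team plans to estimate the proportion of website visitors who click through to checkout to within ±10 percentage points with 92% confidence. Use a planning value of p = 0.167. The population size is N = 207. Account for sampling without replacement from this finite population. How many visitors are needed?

For a proportion with margin E = 0.1 at 92% confidence, z = 1.751.
n = p̂(1−p̂)(z/E)² = 0.167 × 0.833 × (1.751/0.1)² = 42.65 — call this n₀.
Finite-population correction with N = 207: n = n₀ / (1 + (n₀−1)/N) = 42.65 / 1.201 = 35.51
Round up: n = 36.

36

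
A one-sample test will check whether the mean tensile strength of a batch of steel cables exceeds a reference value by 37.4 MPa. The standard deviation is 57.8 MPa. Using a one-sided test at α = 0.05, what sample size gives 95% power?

For a one-sample z-test, n = ((z_α + z_β)·σ/δ)².
z_α = 1.645 (one-sided α = 0.05); z_β = 1.645 (power 95% → β = 0.05).
n = (3.290 × 57.8 / 37.4)² = 25.85
Round up: n = 26.

26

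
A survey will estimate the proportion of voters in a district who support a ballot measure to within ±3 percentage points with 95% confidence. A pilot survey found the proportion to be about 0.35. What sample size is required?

n = 972

For a proportion with margin E = 0.03 at 95% confidence, z = 1.960.
n = p̂(1−p̂)(z/E)² = 0.35 × 0.65 × (1.960/0.03)² = 971.07
Round up: n = 972.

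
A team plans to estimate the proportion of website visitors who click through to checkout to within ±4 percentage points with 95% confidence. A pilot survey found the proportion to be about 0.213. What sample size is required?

403

For a proportion with margin E = 0.04 at 95% confidence, z = 1.960.
n = p̂(1−p̂)(z/E)² = 0.213 × 0.787 × (1.960/0.04)² = 402.48
Round up: n = 403.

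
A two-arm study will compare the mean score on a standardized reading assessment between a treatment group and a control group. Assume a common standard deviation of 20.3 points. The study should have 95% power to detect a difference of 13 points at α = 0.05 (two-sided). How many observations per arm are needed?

64 per group

For two equal groups, n per group = 2·((z_{α/2} + z_β)·σ/δ)².
z_{α/2} = 1.960; z_β = 1.645 (power 95%).
n = 2 × (3.605 × 20.3 / 13)² = 2 × 31.69 = 63.38
Round up: n = 64 per group.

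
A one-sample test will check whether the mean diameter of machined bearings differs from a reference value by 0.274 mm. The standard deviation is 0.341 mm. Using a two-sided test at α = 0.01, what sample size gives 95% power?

For a one-sample z-test, n = ((z_{α/2} + z_β)·σ/δ)².
z_{α/2} = 2.576 (two-sided α = 0.01); z_β = 1.645 (power 95% → β = 0.05).
n = (4.221 × 0.341 / 0.274)² = 27.60
Round up: n = 28.

28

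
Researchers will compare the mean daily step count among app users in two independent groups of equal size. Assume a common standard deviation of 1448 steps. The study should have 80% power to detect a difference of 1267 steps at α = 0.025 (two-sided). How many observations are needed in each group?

For two equal groups, n per group = 2·((z_{α/2} + z_β)·σ/δ)².
z_{α/2} = 2.241; z_β = 0.842 (power 80%).
n = 2 × (3.083 × 1448 / 1267)² = 2 × 12.41 = 24.82
Round up: n = 25 per group.

25 per group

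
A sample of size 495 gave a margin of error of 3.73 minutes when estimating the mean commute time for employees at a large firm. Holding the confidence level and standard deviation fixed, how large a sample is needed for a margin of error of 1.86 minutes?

Margin of error scales as 1/√n, so n₂ = n₁·(E₁/E₂)².
n₂ = 495 × (3.73/1.86)² = 495 × 4.022 = 1990.89
Round up: n₂ = 1991.

1991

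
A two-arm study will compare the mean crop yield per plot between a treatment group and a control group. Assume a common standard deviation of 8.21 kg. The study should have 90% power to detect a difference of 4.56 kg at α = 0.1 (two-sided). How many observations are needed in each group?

56 per group

For two equal groups, n per group = 2·((z_{α/2} + z_β)·σ/δ)².
z_{α/2} = 1.645; z_β = 1.282 (power 90%).
n = 2 × (2.927 × 8.21 / 4.56)² = 2 × 27.77 = 55.54
Round up: n = 56 per group.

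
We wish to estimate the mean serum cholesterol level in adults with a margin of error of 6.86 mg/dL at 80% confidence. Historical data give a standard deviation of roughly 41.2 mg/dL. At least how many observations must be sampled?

60

For a mean, the margin of error is E = z·σ/√n, so n = (zσ/E)².
At 80% confidence, z = 1.282.
n = (1.282 × 41.2 / 6.86)² = 59.28
Round up: n = 60.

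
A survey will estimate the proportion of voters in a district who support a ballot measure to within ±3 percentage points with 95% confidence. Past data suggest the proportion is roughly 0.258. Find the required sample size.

For a proportion with margin E = 0.03 at 95% confidence, z = 1.960.
n = p̂(1−p̂)(z/E)² = 0.258 × 0.742 × (1.960/0.03)² = 817.13
Round up: n = 818.

818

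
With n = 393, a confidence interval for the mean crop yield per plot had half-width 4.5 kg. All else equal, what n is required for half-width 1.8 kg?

2457

Margin of error scales as 1/√n, so n₂ = n₁·(E₁/E₂)².
n₂ = 393 × (4.5/1.8)² = 393 × 6.25 = 2456.25
Round up: n₂ = 2457.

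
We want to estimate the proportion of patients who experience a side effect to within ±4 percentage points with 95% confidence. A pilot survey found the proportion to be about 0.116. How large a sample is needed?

247

For a proportion with margin E = 0.04 at 95% confidence, z = 1.960.
n = p̂(1−p̂)(z/E)² = 0.116 × 0.884 × (1.960/0.04)² = 246.21
Round up: n = 247.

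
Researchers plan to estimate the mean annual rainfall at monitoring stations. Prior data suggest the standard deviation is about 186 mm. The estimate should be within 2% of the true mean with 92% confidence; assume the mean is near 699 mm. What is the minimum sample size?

For a mean, the margin of error is E = z·σ/√n, so n = (zσ/E)².
At 92% confidence, z = 1.751.
E = 2% of 699 = 13.98 mm.
n = (1.751 × 186 / 13.98)² = 542.73
Round up: n = 543.

543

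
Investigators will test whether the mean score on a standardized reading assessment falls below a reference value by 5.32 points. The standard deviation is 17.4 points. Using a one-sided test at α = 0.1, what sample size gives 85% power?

For a one-sample z-test, n = ((z_α + z_β)·σ/δ)².
z_α = 1.282 (one-sided α = 0.1); z_β = 1.036 (power 85% → β = 0.15).
n = (2.318 × 17.4 / 5.32)² = 57.48
Round up: n = 58.

n = 58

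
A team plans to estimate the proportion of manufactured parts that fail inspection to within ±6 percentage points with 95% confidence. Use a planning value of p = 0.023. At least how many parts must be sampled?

For a proportion with margin E = 0.06 at 95% confidence, z = 1.960.
n = p̂(1−p̂)(z/E)² = 0.023 × 0.977 × (1.960/0.06)² = 23.98
Round up: n = 24.

n = 24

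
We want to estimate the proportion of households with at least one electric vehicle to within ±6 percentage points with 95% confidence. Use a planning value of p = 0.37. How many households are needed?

For a proportion with margin E = 0.06 at 95% confidence, z = 1.960.
n = p̂(1−p̂)(z/E)² = 0.37 × 0.63 × (1.960/0.06)² = 248.74
Round up: n = 249.

249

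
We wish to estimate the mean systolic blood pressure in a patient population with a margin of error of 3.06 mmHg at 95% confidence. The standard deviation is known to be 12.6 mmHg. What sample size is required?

For a mean, the margin of error is E = z·σ/√n, so n = (zσ/E)².
At 95% confidence, z = 1.960.
n = (1.960 × 12.6 / 3.06)² = 65.13
Round up: n = 66.

66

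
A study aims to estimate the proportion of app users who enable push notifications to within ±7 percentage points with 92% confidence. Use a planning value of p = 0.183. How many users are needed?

For a proportion with margin E = 0.07 at 92% confidence, z = 1.751.
n = p̂(1−p̂)(z/E)² = 0.183 × 0.817 × (1.751/0.07)² = 93.55
Round up: n = 94.

94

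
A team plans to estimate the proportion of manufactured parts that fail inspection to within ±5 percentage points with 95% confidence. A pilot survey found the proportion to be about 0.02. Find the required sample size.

For a proportion with margin E = 0.05 at 95% confidence, z = 1.960.
n = p̂(1−p̂)(z/E)² = 0.02 × 0.98 × (1.960/0.05)² = 30.12
Round up: n = 31.

n = 31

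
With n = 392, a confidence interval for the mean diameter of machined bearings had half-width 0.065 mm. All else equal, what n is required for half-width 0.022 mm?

3422

Margin of error scales as 1/√n, so n₂ = n₁·(E₁/E₂)².
n₂ = 392 × (0.065/0.022)² = 392 × 8.729 = 3421.77
Round up: n₂ = 3422.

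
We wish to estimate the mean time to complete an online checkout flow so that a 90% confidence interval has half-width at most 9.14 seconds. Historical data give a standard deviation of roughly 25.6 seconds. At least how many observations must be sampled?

n = 22

For a mean, the margin of error is E = z·σ/√n, so n = (zσ/E)².
At 90% confidence, z = 1.645.
n = (1.645 × 25.6 / 9.14)² = 21.23
Round up: n = 22.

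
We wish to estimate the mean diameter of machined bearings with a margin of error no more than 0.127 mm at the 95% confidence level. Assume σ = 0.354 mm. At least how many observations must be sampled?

n = 30

For a mean, the margin of error is E = z·σ/√n, so n = (zσ/E)².
At 95% confidence, z = 1.960.
n = (1.960 × 0.354 / 0.127)² = 29.85
Round up: n = 30.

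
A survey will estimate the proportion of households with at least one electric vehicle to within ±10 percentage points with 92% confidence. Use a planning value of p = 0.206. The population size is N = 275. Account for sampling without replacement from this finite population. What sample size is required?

n = 43

For a proportion with margin E = 0.1 at 92% confidence, z = 1.751.
n = p̂(1−p̂)(z/E)² = 0.206 × 0.794 × (1.751/0.1)² = 50.15 — call this n₀.
Finite-population correction with N = 275: n = n₀ / (1 + (n₀−1)/N) = 50.15 / 1.179 = 42.54
Round up: n = 43.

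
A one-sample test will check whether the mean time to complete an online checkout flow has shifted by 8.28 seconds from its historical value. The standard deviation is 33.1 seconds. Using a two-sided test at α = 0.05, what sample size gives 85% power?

For a one-sample z-test, n = ((z_{α/2} + z_β)·σ/δ)².
z_{α/2} = 1.960 (two-sided α = 0.05); z_β = 1.036 (power 85% → β = 0.15).
n = (2.996 × 33.1 / 8.28)² = 143.44
Round up: n = 144.

144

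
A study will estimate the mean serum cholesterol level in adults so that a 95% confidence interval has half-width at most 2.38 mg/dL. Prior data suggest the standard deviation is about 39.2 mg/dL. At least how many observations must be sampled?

1043

For a mean, the margin of error is E = z·σ/√n, so n = (zσ/E)².
At 95% confidence, z = 1.960.
n = (1.960 × 39.2 / 2.38)² = 1042.15
Round up: n = 1043.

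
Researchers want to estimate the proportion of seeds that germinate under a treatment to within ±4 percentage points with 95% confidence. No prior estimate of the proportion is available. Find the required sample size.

601

For a proportion with margin E = 0.04 at 95% confidence, z = 1.960.
With no prior estimate, use p = 0.5, which maximizes p(1−p) at 0.25.
n = 0.25 × (z/E)² = 0.25 × (1.960/0.04)² = 600.25
Round up: n = 601.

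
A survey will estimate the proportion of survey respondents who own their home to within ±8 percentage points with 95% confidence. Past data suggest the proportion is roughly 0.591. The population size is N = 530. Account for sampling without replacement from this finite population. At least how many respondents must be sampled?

115

For a proportion with margin E = 0.08 at 95% confidence, z = 1.960.
n = p̂(1−p̂)(z/E)² = 0.591 × 0.409 × (1.960/0.08)² = 145.09 — call this n₀.
Finite-population correction with N = 530: n = n₀ / (1 + (n₀−1)/N) = 145.09 / 1.272 = 114.06
Round up: n = 115.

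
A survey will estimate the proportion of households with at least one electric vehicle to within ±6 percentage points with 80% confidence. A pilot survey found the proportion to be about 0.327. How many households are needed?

For a proportion with margin E = 0.06 at 80% confidence, z = 1.282.
n = p̂(1−p̂)(z/E)² = 0.327 × 0.673 × (1.282/0.06)² = 100.47
Round up: n = 101.

101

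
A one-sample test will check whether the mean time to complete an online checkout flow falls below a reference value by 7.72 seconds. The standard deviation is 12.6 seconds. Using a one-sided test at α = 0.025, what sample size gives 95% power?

For a one-sample z-test, n = ((z_α + z_β)·σ/δ)².
z_α = 1.960 (one-sided α = 0.025); z_β = 1.645 (power 95% → β = 0.05).
n = (3.605 × 12.6 / 7.72)² = 34.62
Round up: n = 35.

35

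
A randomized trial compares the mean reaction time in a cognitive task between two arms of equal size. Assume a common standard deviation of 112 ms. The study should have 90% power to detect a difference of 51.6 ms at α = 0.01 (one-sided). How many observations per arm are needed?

For two equal groups, n per group = 2·((z_α + z_β)·σ/δ)².
z_α = 2.326; z_β = 1.282 (power 90%).
n = 2 × (3.608 × 112 / 51.6)² = 2 × 61.33 = 122.66
Round up: n = 123 per group.

123 per group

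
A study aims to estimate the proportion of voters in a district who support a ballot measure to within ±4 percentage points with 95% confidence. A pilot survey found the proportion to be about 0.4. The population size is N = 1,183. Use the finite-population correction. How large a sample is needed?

388

For a proportion with margin E = 0.04 at 95% confidence, z = 1.960.
n = p̂(1−p̂)(z/E)² = 0.4 × 0.6 × (1.960/0.04)² = 576.24 — call this n₀.
Finite-population correction with N = 1,183: n = n₀ / (1 + (n₀−1)/N) = 576.24 / 1.486 = 387.78
Round up: n = 388.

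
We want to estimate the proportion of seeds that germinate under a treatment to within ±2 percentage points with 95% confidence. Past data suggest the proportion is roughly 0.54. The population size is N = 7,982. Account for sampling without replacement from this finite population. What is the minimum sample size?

For a proportion with margin E = 0.02 at 95% confidence, z = 1.960.
n = p̂(1−p̂)(z/E)² = 0.54 × 0.46 × (1.960/0.02)² = 2385.63 — call this n₀.
Finite-population correction with N = 7,982: n = n₀ / (1 + (n₀−1)/N) = 2385.63 / 1.299 = 1836.51
Round up: n = 1837.

1837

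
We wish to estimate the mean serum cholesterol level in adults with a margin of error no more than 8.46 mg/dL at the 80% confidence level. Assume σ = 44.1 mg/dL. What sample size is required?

n = 45

For a mean, the margin of error is E = z·σ/√n, so n = (zσ/E)².
At 80% confidence, z = 1.282.
n = (1.282 × 44.1 / 8.46)² = 44.66
Round up: n = 45.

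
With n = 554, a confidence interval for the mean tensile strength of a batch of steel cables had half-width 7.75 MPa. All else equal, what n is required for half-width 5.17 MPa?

1245

Margin of error scales as 1/√n, so n₂ = n₁·(E₁/E₂)².
n₂ = 554 × (7.75/5.17)² = 554 × 2.247 = 1244.84
Round up: n₂ = 1245.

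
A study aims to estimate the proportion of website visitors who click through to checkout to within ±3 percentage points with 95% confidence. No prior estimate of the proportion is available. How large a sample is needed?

For a proportion with margin E = 0.03 at 95% confidence, z = 1.960.
With no prior estimate, use p = 0.5, which maximizes p(1−p) at 0.25.
n = 0.25 × (z/E)² = 0.25 × (1.960/0.03)² = 1067.11
Round up: n = 1068.

1068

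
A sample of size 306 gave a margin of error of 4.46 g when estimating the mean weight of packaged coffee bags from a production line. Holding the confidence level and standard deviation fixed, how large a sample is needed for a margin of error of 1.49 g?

2742

Margin of error scales as 1/√n, so n₂ = n₁·(E₁/E₂)².
n₂ = 306 × (4.46/1.49)² = 306 × 8.96 = 2741.76
Round up: n₂ = 2742.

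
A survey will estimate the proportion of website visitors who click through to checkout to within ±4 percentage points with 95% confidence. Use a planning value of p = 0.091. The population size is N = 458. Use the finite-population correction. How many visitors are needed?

For a proportion with margin E = 0.04 at 95% confidence, z = 1.960.
n = p̂(1−p̂)(z/E)² = 0.091 × 0.909 × (1.960/0.04)² = 198.61 — call this n₀.
Finite-population correction with N = 458: n = n₀ / (1 + (n₀−1)/N) = 198.61 / 1.431 = 138.79
Round up: n = 139.

n = 139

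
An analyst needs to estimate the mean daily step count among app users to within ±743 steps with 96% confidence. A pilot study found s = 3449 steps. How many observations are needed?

91

For a mean, the margin of error is E = z·σ/√n, so n = (zσ/E)².
At 96% confidence, z = 2.054.
n = (2.054 × 3449 / 743)² = 90.91
Round up: n = 91.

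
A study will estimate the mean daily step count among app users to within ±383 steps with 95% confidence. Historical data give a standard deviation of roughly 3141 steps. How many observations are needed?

n = 259

For a mean, the margin of error is E = z·σ/√n, so n = (zσ/E)².
At 95% confidence, z = 1.960.
n = (1.960 × 3141 / 383)² = 258.37
Round up: n = 259.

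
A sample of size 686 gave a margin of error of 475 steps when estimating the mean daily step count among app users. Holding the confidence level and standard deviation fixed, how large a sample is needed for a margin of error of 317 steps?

Margin of error scales as 1/√n, so n₂ = n₁·(E₁/E₂)².
n₂ = 686 × (475/317)² = 686 × 2.245 = 1540.07
Round up: n₂ = 1541.

1541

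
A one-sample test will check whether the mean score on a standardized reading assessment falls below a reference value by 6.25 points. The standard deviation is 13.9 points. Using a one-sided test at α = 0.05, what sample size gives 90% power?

43

For a one-sample z-test, n = ((z_α + z_β)·σ/δ)².
z_α = 1.645 (one-sided α = 0.05); z_β = 1.282 (power 90% → β = 0.1).
n = (2.927 × 13.9 / 6.25)² = 42.38
Round up: n = 43.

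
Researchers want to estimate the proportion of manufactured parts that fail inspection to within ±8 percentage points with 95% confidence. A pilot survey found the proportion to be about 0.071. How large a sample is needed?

For a proportion with margin E = 0.08 at 95% confidence, z = 1.960.
n = p̂(1−p̂)(z/E)² = 0.071 × 0.929 × (1.960/0.08)² = 39.59
Round up: n = 40.

40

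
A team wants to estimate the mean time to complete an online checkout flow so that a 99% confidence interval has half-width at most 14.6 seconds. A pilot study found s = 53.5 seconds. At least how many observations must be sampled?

For a mean, the margin of error is E = z·σ/√n, so n = (zσ/E)².
At 99% confidence, z = 2.576.
n = (2.576 × 53.5 / 14.6)² = 89.10
Round up: n = 90.

90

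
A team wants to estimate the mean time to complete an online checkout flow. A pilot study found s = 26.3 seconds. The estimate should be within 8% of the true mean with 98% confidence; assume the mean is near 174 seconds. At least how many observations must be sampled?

For a mean, the margin of error is E = z·σ/√n, so n = (zσ/E)².
At 98% confidence, z = 2.326.
E = 8% of 174 = 13.92 seconds.
n = (2.326 × 26.3 / 13.92)² = 19.31
Round up: n = 20.

20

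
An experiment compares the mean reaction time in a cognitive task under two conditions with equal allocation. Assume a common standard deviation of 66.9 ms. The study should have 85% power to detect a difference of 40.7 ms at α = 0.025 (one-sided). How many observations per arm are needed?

For two equal groups, n per group = 2·((z_α + z_β)·σ/δ)².
z_α = 1.960; z_β = 1.036 (power 85%).
n = 2 × (2.996 × 66.9 / 40.7)² = 2 × 24.25 = 48.50
Round up: n = 49 per group.

49 per group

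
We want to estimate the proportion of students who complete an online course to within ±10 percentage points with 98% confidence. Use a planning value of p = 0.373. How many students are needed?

127

For a proportion with margin E = 0.1 at 98% confidence, z = 2.326.
n = p̂(1−p̂)(z/E)² = 0.373 × 0.627 × (2.326/0.1)² = 126.53
Round up: n = 127.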